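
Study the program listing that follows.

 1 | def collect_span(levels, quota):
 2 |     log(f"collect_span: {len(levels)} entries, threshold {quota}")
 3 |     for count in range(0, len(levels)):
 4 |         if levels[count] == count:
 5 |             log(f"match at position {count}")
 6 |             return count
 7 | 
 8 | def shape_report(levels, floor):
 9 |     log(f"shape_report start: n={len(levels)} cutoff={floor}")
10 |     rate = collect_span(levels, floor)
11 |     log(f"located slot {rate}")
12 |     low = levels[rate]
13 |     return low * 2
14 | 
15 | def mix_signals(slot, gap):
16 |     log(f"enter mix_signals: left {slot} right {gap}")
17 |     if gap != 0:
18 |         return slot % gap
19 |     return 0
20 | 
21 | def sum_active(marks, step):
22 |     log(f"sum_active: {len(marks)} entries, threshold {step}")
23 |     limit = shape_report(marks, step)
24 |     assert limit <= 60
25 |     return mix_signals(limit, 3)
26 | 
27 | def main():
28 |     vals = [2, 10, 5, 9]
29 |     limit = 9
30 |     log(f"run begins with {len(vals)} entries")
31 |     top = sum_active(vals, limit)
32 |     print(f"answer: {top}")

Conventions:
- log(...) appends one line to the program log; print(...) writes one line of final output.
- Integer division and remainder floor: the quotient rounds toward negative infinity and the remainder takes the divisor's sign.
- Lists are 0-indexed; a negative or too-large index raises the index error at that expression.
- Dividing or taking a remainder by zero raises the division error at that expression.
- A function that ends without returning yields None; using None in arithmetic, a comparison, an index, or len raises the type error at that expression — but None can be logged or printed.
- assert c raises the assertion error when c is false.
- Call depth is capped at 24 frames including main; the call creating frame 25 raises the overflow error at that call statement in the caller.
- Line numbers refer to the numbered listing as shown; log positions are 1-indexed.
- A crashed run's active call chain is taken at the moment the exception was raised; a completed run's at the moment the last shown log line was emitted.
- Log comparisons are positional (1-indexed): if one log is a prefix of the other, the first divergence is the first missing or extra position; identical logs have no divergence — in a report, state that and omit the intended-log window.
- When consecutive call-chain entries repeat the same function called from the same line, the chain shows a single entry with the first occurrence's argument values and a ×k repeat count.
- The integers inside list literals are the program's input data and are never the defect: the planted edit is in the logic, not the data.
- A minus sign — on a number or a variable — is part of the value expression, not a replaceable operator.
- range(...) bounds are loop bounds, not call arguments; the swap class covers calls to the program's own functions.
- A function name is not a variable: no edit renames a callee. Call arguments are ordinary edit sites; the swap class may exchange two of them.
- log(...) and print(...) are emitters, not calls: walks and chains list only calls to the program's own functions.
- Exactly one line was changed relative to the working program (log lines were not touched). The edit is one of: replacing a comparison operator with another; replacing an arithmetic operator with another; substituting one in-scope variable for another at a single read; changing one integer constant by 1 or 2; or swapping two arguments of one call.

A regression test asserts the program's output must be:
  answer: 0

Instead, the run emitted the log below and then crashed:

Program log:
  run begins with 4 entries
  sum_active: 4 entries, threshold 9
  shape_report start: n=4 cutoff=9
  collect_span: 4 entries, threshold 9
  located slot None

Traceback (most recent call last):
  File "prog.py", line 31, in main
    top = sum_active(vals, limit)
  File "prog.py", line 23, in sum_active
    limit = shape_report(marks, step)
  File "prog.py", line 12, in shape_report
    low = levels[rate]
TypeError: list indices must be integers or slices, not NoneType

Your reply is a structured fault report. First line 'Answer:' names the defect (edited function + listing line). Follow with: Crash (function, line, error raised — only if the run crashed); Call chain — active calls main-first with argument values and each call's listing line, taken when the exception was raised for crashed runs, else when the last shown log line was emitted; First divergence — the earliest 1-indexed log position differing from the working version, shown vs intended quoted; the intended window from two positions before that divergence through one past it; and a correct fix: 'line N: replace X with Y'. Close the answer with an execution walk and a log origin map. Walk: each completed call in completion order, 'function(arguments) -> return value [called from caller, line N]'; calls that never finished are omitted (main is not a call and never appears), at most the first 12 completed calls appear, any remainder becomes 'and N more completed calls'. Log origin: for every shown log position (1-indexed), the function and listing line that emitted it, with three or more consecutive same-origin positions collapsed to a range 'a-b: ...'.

Answer: the defect is in collect_span at line 4.
Key fact: The log first diverges at position 5: the faulty run prints 'located slot None' where the working version prints 'match at position 3'.
Crash: shape_report, line 12, TypeError.
Call chain: main -> sum_active([2, 10, 5, 9], 9) (called at line 31) -> shape_report([2, 10, 5, 9], 9) (called at line 23).
First divergence: position 5; shown 'located slot None' vs intended 'match at position 3'.
Intended log window:
  3: shape_report start: n=4 cutoff=9
  4: collect_span: 4 entries, threshold 9
  5: match at position 3
  6: located slot 3
Execution walk:
  collect_span([2, 10, 5, 9], 9) -> None  [called from shape_report, line 10]
Log origin:
  1: from main, line 30
  2: from sum_active, line 22
  3: from shape_report, line 9
  4: from collect_span, line 2
  5: from shape_report, line 11
A correct fix: line 4: replace `levels[count] == count` with `levels[count] == quota`.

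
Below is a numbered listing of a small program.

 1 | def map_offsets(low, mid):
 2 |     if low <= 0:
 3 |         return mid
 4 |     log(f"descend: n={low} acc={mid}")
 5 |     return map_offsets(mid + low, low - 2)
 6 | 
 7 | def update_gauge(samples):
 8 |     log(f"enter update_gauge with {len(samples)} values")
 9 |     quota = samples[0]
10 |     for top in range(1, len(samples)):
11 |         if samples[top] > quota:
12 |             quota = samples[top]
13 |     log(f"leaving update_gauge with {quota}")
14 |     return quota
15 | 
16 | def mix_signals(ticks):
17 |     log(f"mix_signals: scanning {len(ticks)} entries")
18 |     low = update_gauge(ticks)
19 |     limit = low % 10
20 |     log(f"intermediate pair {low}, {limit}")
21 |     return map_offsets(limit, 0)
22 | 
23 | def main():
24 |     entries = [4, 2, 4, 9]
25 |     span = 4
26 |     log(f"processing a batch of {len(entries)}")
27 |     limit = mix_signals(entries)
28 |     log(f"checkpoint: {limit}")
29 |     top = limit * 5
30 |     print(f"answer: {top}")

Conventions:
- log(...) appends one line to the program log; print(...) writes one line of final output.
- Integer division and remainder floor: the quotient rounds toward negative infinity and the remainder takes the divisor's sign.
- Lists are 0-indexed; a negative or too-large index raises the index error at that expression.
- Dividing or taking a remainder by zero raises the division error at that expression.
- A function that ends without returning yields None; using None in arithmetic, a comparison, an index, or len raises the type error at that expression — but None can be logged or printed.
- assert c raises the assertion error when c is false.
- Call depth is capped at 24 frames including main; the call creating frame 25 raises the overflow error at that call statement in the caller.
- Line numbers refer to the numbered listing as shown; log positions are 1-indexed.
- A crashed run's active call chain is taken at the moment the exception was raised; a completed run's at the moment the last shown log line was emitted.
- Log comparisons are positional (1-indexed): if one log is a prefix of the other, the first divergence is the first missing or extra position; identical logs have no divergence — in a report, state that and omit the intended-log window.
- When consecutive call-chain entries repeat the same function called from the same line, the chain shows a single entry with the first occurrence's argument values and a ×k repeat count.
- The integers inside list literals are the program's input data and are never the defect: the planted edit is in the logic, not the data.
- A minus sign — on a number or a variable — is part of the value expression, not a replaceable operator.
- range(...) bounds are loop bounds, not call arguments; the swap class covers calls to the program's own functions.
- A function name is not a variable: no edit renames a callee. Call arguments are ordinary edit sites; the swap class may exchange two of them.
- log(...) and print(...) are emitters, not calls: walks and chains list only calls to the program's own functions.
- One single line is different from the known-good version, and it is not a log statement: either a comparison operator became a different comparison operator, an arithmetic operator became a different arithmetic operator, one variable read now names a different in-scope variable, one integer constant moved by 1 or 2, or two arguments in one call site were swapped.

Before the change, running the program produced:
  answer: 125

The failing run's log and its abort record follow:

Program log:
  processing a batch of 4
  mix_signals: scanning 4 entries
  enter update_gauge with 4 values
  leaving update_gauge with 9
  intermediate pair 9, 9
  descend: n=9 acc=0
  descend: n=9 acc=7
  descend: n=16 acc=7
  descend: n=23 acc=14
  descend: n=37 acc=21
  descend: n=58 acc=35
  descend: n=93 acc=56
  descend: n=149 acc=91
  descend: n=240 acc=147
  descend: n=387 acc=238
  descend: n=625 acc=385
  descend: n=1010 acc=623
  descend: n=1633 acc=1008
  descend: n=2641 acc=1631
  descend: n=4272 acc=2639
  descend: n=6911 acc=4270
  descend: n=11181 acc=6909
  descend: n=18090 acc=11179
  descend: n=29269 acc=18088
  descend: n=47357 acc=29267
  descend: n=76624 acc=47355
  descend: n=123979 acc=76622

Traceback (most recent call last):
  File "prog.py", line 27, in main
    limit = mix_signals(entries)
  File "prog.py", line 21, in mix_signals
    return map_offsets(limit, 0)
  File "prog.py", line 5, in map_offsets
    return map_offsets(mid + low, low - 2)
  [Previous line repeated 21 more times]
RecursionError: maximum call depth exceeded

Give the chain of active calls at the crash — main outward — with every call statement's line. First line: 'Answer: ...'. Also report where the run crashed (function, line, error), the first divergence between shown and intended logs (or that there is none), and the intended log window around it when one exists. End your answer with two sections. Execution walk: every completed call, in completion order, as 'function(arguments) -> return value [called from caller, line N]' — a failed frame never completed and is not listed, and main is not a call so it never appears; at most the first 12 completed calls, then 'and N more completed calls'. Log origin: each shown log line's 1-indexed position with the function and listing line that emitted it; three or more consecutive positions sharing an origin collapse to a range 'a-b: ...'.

Answer: main -> mix_signals (called at line 27) -> map_offsets (called at line 21) -> map_offsets (called at line 5) ×21.
Key observation: At log position 7 the runs split — shown 'descend: n=9 acc=7', but the working version logs 'descend: n=7 acc=9'.
Crash: map_offsets, line 5, RecursionError.
First divergence: position 7; shown 'descend: n=9 acc=7' vs intended 'descend: n=7 acc=9'.
Intended log window:
  5: intermediate pair 9, 9
  6: descend: n=9 acc=0
  7: descend: n=7 acc=9
  8: descend: n=5 acc=16
Execution walk:
  update_gauge([4, 2, 4, 9]) -> 9  [called from mix_signals, line 18]
Log line origins:
  1: from main, line 26
  2: from mix_signals, line 17
  3: from update_gauge, line 8
  4: from update_gauge, line 13
  5: from mix_signals, line 20
  6-27: from map_offsets, line 4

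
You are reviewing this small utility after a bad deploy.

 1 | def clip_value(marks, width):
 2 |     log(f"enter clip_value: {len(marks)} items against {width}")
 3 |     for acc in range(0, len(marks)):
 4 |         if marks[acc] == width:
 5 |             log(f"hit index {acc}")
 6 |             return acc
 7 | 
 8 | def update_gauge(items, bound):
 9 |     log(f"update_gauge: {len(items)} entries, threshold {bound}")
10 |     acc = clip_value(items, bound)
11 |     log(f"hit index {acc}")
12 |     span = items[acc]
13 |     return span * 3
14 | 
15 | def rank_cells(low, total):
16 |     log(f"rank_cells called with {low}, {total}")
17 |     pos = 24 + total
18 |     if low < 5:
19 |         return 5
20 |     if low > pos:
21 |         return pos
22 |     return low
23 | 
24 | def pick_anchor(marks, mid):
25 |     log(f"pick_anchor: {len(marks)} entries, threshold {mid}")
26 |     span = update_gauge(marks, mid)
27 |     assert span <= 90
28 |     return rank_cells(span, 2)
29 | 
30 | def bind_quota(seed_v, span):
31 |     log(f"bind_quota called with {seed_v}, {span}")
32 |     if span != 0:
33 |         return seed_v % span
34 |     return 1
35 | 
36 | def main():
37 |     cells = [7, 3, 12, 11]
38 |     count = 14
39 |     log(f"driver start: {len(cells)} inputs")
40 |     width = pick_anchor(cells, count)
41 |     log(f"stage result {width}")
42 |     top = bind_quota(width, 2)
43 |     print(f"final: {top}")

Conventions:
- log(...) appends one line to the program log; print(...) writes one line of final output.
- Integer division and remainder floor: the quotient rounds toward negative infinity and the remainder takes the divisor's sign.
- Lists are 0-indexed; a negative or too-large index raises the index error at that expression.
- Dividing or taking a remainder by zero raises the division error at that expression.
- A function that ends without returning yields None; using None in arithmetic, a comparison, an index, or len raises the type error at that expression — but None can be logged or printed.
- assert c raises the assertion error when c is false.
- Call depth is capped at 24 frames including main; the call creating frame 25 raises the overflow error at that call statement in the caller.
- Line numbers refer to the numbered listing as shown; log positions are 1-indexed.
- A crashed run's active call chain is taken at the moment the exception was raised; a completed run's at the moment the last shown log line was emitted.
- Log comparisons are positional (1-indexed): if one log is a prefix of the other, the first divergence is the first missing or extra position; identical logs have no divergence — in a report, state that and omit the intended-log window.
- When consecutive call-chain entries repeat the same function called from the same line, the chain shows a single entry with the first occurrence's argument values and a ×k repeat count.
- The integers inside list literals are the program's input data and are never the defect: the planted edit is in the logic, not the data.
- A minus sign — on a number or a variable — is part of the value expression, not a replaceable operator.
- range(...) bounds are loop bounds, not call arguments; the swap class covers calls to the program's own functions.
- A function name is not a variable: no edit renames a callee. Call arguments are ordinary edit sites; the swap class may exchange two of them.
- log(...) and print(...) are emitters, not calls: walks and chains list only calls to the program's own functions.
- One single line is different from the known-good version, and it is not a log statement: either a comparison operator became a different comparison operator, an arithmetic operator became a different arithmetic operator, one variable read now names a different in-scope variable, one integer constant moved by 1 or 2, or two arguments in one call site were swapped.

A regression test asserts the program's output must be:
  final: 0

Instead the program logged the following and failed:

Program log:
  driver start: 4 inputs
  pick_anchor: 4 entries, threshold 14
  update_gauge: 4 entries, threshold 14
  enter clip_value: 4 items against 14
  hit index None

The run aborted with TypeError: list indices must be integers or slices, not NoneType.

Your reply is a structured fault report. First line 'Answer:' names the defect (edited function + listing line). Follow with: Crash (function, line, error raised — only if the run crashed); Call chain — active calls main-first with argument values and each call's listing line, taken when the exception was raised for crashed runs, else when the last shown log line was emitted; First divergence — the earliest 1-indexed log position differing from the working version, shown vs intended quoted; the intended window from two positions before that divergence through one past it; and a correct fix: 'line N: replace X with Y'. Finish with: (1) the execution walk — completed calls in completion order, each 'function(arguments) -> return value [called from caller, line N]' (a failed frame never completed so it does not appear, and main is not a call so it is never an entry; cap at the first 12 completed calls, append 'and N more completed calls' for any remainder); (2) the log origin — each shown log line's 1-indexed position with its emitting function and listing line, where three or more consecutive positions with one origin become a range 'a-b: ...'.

Answer: the defect is in main at line 38.
Core observation: Position 2 is the first bad log line: 'pick_anchor: 4 entries, threshold 14' should read 'pick_anchor: 4 entries, threshold 12'.
Crash: update_gauge, line 12, TypeError.
Call chain: main -> pick_anchor([7, 3, 12, 11], 14) (called at line 40) -> update_gauge([7, 3, 12, 11], 14) (called at line 26).
First divergence: at position 2 the run shows 'pick_anchor: 4 entries, threshold 14' where the working version logs 'pick_anchor: 4 entries, threshold 12'.
Intended log window:
  1: driver start: 4 inputs
  2: pick_anchor: 4 entries, threshold 12
  3: update_gauge: 4 entries, threshold 12
Execution walk:
  clip_value([7, 3, 12, 11], 14) -> None  [called from update_gauge, line 10]
Log line origins:
  1: logged in main at line 39
  2: logged in pick_anchor at line 25
  3: logged in update_gauge at line 9
  4: logged in clip_value at line 2
  5: logged in update_gauge at line 11
A correct fix: line 38: replace `14` with `12`.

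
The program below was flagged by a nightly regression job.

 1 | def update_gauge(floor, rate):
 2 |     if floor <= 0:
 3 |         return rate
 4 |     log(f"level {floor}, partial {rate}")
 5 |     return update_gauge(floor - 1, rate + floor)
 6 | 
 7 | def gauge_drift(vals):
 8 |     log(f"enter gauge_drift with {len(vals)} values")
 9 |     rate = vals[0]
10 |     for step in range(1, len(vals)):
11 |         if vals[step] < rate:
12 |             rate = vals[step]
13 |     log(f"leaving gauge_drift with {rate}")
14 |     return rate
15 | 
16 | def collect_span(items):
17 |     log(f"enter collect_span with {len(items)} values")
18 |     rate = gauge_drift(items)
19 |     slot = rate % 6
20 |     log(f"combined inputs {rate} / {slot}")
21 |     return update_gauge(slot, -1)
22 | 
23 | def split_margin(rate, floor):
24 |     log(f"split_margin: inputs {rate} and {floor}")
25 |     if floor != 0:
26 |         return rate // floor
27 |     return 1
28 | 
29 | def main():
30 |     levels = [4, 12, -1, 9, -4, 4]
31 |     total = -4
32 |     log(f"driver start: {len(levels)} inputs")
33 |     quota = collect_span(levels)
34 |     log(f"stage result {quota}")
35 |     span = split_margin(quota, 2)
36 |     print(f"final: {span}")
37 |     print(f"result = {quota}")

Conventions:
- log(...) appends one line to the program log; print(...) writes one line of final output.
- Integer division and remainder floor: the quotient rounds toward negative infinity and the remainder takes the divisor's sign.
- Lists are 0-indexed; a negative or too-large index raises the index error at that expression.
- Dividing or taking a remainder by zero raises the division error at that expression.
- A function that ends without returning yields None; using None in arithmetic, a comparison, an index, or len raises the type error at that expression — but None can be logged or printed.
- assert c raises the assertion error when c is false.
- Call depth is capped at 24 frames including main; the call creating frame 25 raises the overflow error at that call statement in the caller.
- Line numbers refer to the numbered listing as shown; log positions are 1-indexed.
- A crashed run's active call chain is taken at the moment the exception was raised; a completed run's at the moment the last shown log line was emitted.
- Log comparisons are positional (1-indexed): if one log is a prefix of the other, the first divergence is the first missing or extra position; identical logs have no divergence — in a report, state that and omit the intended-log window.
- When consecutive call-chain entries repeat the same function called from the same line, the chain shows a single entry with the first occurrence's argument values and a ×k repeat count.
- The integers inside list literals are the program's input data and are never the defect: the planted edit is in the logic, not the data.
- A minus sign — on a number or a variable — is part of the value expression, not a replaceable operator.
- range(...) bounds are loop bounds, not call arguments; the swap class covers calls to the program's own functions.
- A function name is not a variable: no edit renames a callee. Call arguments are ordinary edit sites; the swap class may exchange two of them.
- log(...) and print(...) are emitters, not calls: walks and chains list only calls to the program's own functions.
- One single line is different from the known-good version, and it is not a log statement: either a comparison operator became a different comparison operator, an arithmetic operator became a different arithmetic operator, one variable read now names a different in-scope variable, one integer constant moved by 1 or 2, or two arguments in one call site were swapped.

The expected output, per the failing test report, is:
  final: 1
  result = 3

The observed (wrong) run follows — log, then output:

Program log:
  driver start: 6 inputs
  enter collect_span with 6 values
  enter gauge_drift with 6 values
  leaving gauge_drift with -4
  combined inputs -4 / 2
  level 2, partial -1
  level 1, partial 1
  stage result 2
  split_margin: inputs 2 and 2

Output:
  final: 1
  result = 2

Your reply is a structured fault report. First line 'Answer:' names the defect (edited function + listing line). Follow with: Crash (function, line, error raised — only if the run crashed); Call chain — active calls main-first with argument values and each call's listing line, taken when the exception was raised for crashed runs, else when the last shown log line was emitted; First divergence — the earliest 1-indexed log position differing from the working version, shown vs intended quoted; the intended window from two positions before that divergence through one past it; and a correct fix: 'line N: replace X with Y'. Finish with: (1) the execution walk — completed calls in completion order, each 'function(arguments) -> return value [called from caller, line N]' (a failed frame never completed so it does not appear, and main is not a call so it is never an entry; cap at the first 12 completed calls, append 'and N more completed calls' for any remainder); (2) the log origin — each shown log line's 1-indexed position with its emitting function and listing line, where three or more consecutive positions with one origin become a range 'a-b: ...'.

Answer: the defect is in collect_span at line 21.
Core observation: At log position 6 the runs split — shown 'level 2, partial -1', but the working version logs 'level 2, partial 0'.
Call chain: main -> split_margin(2, 2) (called at line 35).
First divergence: position 6 — the shown line 'level 2, partial -1' should read 'level 2, partial 0'.
Intended log window:
  4: leaving gauge_drift with -4
  5: combined inputs -4 / 2
  6: level 2, partial 0
  7: level 1, partial 2
Execution walk:
  gauge_drift([4, 12, -1, 9, -4, 4]) -> -4  [called from collect_span, line 18]
  update_gauge(0, 2) -> 2  [called from update_gauge, line 5]
  update_gauge(1, 1) -> 2  [called from update_gauge, line 5]
  update_gauge(2, -1) -> 2  [called from collect_span, line 21]
  collect_span([4, 12, -1, 9, -4, 4]) -> 2  [called from main, line 33]
  split_margin(2, 2) -> 1  [called from main, line 35]
Origin of each log line:
  1 — main, line 32
  2 — collect_span, line 17
  3 — gauge_drift, line 8
  4 — gauge_drift, line 13
  5 — collect_span, line 20
  6 — update_gauge, line 4
  7 — update_gauge, line 4
  8 — main, line 34
  9 — split_margin, line 24
A correct fix: line 21: replace `-1` with `0`.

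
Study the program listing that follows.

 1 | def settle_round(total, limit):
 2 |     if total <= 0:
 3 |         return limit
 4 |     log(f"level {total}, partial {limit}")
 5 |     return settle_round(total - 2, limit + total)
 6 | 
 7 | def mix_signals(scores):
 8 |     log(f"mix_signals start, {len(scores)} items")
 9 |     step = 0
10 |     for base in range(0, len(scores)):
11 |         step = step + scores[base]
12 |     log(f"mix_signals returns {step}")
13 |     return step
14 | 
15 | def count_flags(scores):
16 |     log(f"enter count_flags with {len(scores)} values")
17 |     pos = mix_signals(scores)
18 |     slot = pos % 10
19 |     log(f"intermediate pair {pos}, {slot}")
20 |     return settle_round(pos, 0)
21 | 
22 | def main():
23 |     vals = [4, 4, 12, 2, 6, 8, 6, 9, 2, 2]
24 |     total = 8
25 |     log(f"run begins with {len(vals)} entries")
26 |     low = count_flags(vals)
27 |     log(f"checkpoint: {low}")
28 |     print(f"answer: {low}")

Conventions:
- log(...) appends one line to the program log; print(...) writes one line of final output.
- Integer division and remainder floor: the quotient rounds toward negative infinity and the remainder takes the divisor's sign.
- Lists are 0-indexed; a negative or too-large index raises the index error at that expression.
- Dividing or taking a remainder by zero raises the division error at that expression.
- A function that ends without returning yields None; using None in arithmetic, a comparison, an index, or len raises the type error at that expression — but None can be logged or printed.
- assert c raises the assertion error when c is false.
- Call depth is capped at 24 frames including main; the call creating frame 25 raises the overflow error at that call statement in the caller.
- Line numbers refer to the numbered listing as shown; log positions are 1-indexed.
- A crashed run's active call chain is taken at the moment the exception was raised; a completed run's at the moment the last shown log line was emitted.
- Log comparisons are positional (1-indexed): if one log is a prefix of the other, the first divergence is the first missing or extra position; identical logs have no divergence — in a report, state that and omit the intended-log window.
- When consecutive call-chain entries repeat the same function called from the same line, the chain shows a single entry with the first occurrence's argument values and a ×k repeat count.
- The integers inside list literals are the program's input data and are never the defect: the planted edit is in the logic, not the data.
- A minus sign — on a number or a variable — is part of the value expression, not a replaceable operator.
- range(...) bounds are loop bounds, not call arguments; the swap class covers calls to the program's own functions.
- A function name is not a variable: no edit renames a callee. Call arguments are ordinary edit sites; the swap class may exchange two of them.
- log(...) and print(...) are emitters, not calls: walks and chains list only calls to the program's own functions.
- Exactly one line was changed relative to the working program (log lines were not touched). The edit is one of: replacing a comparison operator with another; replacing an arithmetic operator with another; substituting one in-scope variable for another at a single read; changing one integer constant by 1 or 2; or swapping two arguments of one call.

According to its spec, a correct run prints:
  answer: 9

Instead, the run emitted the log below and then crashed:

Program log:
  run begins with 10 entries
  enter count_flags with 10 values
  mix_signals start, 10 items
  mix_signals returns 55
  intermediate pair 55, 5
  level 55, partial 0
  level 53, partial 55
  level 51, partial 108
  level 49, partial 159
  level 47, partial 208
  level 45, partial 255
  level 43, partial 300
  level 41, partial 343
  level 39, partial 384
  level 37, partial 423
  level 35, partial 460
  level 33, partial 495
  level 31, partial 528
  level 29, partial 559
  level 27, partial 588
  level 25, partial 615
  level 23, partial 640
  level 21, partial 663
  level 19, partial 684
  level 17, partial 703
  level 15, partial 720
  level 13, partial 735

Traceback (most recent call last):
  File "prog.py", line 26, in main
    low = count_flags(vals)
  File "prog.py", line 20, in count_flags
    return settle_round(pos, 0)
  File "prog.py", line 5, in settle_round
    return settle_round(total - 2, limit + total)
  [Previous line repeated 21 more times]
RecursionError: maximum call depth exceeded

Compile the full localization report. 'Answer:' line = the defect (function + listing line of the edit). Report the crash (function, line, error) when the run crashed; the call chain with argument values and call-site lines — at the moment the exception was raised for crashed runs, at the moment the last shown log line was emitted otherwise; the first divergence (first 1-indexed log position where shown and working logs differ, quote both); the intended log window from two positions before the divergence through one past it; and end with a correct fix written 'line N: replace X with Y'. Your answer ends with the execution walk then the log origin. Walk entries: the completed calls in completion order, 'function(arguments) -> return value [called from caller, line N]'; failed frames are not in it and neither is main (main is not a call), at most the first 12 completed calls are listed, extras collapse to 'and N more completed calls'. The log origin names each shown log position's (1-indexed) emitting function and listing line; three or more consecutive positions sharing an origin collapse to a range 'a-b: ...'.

Answer: the defect is in count_flags at line 20.
Key observation: Everything matches until log position 6, which reads 'level 55, partial 0' in place of 'level 5, partial 0'.
Crash: settle_round, line 5, RecursionError.
Call chain: main -> count_flags([4, 4, 12, 2, 6, 8, 6, 9, 2, 2]) (called at line 26) -> settle_round(55, 0) (called at line 20) -> settle_round(53, 55) (called at line 5) ×21.
First divergence: position 6 — the shown line 'level 55, partial 0' should read 'level 5, partial 0'.
Intended log window:
  4: mix_signals returns 55
  5: intermediate pair 55, 5
  6: level 5, partial 0
  7: level 3, partial 5
Execution walk:
  mix_signals([4, 4, 12, 2, 6, 8, 6, 9, 2, 2]) -> 55  [called from count_flags, line 17]
Origin of each log line:
  1: emitted by main (line 25)
  2: emitted by count_flags (line 16)
  3: emitted by mix_signals (line 8)
  4: emitted by mix_signals (line 12)
  5: emitted by count_flags (line 19)
  6-27: emitted by settle_round (line 4)
A correct fix: line 20: replace `pos` with `slot`.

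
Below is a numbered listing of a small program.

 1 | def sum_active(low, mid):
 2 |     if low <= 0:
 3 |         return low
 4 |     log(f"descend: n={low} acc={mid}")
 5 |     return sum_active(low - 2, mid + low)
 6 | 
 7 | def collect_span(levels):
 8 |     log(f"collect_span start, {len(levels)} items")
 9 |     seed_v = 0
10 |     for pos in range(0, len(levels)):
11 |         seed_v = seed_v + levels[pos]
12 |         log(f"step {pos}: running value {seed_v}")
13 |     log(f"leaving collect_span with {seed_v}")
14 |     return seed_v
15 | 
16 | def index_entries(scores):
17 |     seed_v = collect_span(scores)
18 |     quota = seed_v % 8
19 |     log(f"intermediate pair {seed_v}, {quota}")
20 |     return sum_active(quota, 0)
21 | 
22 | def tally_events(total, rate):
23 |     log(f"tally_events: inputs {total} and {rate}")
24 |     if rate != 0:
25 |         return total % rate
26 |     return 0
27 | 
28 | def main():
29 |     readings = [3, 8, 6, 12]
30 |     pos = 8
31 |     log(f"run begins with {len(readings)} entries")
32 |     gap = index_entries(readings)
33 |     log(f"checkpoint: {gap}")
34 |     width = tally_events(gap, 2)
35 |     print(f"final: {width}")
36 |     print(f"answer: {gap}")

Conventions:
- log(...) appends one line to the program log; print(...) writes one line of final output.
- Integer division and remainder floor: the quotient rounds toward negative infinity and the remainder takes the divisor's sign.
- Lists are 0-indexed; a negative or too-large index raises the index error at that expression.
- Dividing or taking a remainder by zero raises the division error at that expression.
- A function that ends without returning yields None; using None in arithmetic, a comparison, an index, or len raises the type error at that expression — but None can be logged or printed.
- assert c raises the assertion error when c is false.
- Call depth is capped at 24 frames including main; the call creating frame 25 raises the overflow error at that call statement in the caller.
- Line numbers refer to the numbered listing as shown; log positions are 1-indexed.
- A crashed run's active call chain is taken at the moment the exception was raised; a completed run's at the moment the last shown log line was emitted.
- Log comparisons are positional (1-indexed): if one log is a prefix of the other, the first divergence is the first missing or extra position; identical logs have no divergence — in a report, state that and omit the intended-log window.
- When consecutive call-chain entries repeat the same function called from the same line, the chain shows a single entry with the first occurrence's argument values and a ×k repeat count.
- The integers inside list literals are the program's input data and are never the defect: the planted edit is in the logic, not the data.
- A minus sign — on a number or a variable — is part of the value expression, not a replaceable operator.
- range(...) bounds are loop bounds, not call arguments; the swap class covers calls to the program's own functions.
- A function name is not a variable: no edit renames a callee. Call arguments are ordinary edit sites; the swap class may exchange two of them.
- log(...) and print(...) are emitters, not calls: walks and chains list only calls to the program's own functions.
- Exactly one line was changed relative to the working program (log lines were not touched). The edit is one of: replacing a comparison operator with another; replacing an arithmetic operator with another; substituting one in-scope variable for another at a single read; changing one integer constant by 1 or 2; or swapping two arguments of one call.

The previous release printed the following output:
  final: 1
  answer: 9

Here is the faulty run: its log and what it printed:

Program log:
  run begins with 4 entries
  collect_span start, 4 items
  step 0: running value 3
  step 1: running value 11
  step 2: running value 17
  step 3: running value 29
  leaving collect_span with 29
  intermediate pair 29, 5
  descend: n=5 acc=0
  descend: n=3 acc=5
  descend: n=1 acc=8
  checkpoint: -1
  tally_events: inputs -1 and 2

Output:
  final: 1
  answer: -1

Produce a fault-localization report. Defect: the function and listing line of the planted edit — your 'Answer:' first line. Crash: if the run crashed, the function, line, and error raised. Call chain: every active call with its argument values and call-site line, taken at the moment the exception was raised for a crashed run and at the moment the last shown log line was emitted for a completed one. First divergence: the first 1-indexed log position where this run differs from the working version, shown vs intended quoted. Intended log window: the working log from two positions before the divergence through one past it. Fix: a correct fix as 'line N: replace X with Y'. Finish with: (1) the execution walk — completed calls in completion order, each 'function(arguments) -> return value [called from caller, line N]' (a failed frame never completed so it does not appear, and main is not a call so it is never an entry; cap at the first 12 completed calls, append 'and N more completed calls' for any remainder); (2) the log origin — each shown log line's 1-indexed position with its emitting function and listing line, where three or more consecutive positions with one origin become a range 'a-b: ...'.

Answer: the defect is in sum_active at line 3.
Core observation: The earliest visible damage is log position 12 — 'checkpoint: -1' rather than the intended 'checkpoint: 9'.
Call chain: main -> tally_events(-1, 2) (called at line 34).
First divergence: position 12 — the shown line 'checkpoint: -1' should read 'checkpoint: 9'.
Intended log window:
  10: descend: n=3 acc=5
  11: descend: n=1 acc=8
  12: checkpoint: 9
  13: tally_events: inputs 9 and 2
Execution walk:
  collect_span([3, 8, 6, 12]) -> 29  [called from index_entries, line 17]
  sum_active(-1, 9) -> -1  [called from sum_active, line 5]
  sum_active(1, 8) -> -1  [called from sum_active, line 5]
  sum_active(3, 5) -> -1  [called from sum_active, line 5]
  sum_active(5, 0) -> -1  [called from index_entries, line 20]
  index_entries([3, 8, 6, 12]) -> -1  [called from main, line 32]
  tally_events(-1, 2) -> 1  [called from main, line 34]
Origin of each log line:
  1: emitted by main (line 31)
  2: emitted by collect_span (line 8)
  3-6: emitted by collect_span (line 12)
  7: emitted by collect_span (line 13)
  8: emitted by index_entries (line 19)
  9-11: emitted by sum_active (line 4)
  12: emitted by main (line 33)
  13: emitted by tally_events (line 23)
A correct fix: line 3: replace `low` with `mid`.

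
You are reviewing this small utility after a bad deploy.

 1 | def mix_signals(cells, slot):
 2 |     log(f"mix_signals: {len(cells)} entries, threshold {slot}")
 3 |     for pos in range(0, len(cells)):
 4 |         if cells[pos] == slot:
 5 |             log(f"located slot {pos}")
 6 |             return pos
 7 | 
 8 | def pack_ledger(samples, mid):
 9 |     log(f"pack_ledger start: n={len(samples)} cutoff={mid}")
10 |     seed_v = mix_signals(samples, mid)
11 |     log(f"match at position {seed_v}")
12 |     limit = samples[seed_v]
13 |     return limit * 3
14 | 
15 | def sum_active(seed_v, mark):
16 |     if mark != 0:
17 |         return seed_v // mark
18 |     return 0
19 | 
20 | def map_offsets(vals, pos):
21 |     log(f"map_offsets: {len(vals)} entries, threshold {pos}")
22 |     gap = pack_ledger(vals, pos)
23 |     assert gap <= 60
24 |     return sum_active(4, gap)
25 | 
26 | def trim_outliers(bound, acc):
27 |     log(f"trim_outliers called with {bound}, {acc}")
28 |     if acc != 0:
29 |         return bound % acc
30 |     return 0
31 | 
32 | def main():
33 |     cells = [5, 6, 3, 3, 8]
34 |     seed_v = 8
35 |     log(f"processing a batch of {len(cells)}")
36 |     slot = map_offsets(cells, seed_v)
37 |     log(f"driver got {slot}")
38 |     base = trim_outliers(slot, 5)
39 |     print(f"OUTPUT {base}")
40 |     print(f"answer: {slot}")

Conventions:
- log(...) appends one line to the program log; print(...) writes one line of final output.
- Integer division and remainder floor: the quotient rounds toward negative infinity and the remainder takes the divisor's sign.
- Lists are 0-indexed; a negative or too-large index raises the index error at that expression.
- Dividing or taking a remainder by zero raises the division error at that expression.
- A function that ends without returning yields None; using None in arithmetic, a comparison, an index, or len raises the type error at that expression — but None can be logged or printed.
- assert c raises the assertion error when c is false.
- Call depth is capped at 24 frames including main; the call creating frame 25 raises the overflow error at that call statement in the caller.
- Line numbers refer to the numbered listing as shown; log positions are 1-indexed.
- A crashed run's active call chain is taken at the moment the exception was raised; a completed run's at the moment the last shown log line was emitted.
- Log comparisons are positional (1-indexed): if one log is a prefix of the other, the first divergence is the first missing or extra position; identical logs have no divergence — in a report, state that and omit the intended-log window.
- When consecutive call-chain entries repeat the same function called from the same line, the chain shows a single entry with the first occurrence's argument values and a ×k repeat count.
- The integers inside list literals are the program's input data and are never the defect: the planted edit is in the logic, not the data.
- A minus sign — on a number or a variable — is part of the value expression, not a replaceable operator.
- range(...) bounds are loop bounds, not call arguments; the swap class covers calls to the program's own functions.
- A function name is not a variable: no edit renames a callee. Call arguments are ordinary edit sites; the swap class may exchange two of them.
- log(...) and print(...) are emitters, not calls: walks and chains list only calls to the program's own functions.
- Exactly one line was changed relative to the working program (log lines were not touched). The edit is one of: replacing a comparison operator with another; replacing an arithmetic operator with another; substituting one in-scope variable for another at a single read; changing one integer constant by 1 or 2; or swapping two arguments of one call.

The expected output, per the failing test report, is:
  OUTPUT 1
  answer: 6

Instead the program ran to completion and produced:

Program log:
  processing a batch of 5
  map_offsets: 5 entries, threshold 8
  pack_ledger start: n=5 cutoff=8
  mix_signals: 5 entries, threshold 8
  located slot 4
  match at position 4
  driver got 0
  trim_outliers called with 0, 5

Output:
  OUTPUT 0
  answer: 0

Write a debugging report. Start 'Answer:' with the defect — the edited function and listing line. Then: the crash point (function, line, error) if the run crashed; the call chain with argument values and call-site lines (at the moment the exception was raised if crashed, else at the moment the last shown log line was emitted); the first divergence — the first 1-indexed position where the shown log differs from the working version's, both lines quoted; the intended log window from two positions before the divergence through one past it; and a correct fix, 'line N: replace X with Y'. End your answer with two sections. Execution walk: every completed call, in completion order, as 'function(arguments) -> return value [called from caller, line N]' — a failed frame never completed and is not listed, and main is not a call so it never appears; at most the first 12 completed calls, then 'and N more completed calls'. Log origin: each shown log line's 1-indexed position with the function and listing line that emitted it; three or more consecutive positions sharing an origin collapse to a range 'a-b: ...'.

Answer: the defect is in map_offsets at line 24.
Key fact: Everything matches until log position 7, which reads 'driver got 0' in place of 'driver got 6'.
Call chain: main -> trim_outliers(0, 5) (called at line 38).
First divergence: at position 7 the run shows 'driver got 0' where the working version logs 'driver got 6'.
Intended log window:
  5: located slot 4
  6: match at position 4
  7: driver got 6
  8: trim_outliers called with 6, 5
Execution walk:
  mix_signals([5, 6, 3, 3, 8], 8) -> 4  [called from pack_ledger, line 10]
  pack_ledger([5, 6, 3, 3, 8], 8) -> 24  [called from map_offsets, line 22]
  sum_active(4, 24) -> 0  [called from map_offsets, line 24]
  map_offsets([5, 6, 3, 3, 8], 8) -> 0  [called from main, line 36]
  trim_outliers(0, 5) -> 0  [called from main, line 38]
Log line origins:
  1: logged in main at line 35
  2: logged in map_offsets at line 21
  3: logged in pack_ledger at line 9
  4: logged in mix_signals at line 2
  5: logged in mix_signals at line 5
  6: logged in pack_ledger at line 11
  7: logged in main at line 37
  8: logged in trim_outliers at line 27
A correct fix: line 24: replace `sum_active(4, gap)` with `sum_active(gap, 4)`.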